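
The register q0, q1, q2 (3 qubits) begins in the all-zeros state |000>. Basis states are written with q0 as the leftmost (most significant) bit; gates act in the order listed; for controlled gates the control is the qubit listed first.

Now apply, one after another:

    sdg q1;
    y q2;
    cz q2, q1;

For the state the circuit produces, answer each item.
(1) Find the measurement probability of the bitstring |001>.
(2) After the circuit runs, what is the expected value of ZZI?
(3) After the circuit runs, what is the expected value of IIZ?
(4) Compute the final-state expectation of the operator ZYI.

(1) Outcome |001> occurs with probability 1.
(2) In the final state, ZZI has expectation 1.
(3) The observable IIZ averages to -1.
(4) The observable ZYI averages to 0.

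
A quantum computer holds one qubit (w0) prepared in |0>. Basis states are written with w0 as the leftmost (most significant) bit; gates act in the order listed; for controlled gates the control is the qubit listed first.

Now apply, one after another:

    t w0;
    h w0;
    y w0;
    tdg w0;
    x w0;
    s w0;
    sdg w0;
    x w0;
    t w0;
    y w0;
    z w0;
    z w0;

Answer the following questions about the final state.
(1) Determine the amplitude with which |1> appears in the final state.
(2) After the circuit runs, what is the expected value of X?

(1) The final state's coefficient on |1> equals sqrt(2)/2. Key observation: steps 3-10 multiply out to the identity, so the circuit reduces to the remaining gates.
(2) The expectation value of X is 1.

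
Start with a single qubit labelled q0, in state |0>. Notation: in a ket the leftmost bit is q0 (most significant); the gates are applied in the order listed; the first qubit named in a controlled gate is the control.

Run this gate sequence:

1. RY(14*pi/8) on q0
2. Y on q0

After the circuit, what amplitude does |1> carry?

The amplitude on |1> is -I*sqrt(sqrt(2) + 2)/2.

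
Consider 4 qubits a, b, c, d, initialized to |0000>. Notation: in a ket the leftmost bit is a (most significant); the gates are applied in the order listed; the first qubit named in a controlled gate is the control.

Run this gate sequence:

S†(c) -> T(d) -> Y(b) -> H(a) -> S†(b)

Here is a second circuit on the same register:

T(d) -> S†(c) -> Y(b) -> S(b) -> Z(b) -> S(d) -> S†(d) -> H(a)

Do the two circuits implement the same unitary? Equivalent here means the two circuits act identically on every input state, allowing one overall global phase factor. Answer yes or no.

Yes: on every input state the two circuits agree up to one overall phase factor.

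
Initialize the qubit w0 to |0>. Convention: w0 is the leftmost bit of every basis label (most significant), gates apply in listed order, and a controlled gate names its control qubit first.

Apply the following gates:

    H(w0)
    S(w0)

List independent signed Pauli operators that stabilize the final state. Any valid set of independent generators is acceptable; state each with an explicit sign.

One valid set of independent stabilizer generators is +Y (any independent generating set of the same group is equally correct).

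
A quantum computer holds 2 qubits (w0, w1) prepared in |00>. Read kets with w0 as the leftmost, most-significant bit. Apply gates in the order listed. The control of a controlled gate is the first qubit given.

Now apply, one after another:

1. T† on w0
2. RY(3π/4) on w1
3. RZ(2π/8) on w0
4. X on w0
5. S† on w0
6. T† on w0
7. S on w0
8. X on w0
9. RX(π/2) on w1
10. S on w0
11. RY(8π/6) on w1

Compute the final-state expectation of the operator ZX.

The observable ZX averages to -sqrt(2)/4.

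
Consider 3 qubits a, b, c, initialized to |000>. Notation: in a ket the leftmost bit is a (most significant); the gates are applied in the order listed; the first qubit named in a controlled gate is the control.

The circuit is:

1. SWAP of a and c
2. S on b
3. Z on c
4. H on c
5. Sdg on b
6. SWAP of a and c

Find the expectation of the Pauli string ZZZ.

The expectation value of ZZZ is 0.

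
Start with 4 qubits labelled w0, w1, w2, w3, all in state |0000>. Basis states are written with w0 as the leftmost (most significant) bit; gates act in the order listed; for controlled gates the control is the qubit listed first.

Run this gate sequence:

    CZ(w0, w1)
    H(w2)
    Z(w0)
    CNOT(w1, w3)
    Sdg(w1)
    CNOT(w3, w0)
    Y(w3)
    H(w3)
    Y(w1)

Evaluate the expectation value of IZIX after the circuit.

The observable IZIX averages to 1.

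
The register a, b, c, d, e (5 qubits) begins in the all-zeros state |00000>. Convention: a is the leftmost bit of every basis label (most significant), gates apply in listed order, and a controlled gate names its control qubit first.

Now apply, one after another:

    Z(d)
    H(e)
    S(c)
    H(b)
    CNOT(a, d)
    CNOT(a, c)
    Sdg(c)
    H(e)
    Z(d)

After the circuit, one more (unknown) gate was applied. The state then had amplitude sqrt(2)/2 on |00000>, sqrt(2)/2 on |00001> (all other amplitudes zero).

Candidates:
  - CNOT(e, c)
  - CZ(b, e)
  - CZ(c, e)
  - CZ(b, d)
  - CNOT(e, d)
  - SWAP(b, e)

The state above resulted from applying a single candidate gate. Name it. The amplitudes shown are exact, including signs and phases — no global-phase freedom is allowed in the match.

The unique candidate consistent with the amplitudes is SWAP(b, e).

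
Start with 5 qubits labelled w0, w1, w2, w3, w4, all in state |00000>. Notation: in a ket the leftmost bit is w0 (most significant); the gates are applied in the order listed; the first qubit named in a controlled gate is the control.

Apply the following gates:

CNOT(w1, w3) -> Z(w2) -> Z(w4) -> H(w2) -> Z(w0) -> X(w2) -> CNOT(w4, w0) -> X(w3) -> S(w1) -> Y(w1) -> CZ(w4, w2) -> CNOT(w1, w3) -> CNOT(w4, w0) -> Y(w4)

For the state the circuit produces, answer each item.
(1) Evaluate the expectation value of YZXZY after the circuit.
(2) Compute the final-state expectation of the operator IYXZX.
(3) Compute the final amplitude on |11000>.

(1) The expectation value of YZXZY is 0.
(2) The observable IYXZX averages to 0.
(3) The amplitude on |11000> is 0.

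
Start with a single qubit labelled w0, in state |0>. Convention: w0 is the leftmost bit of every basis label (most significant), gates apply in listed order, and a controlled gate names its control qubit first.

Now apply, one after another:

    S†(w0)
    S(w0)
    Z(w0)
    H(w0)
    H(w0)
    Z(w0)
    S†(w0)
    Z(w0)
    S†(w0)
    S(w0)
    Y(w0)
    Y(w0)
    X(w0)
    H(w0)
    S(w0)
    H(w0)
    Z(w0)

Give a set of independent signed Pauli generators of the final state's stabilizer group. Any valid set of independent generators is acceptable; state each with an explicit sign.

One valid set of independent stabilizer generators is -Y (any independent generating set of the same group is equally correct).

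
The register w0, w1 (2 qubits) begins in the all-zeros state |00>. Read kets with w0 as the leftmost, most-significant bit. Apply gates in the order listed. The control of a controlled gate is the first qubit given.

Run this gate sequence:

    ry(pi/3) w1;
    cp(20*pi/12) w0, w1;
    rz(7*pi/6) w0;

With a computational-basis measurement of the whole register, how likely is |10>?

Outcome |10> occurs with probability 0.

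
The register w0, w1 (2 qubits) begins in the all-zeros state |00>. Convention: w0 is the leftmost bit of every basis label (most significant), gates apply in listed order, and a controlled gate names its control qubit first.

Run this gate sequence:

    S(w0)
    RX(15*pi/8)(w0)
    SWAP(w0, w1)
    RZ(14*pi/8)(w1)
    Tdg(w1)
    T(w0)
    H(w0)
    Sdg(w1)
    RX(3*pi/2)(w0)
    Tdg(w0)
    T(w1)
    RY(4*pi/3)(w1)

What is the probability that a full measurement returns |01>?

The probability of measuring |01> is -sqrt(12 - 6*sqrt(2))/32 + sqrt(sqrt(2) + 2)/16 + 1/4.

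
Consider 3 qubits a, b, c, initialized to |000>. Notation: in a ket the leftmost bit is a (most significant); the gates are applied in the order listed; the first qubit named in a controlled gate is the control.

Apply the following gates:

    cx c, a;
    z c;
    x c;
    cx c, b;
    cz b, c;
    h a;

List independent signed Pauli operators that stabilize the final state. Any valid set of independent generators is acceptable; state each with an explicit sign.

One valid set of independent stabilizer generators is +XII, -IZI, -IIZ (any independent generating set of the same group is equally correct).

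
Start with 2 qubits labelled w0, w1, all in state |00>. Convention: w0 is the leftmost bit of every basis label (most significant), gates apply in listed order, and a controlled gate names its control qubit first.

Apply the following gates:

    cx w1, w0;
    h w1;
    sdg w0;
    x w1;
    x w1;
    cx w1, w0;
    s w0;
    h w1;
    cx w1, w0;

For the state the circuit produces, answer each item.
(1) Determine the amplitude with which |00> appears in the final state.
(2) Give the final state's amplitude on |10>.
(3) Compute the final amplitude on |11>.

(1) |00> carries amplitude 1/2 in the final state.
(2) |10> carries amplitude I/2 in the final state.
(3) The amplitude on |11> is 1/2.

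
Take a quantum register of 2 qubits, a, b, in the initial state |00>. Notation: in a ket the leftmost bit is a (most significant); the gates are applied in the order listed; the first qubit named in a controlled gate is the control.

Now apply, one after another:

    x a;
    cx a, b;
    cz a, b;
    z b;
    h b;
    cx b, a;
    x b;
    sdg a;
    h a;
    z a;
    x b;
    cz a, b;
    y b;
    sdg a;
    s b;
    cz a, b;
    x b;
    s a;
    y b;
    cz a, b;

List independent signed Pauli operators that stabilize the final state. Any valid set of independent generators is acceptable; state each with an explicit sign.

The final state is stabilized by the group generated by +XI, -IX; other independent generating sets are equally valid.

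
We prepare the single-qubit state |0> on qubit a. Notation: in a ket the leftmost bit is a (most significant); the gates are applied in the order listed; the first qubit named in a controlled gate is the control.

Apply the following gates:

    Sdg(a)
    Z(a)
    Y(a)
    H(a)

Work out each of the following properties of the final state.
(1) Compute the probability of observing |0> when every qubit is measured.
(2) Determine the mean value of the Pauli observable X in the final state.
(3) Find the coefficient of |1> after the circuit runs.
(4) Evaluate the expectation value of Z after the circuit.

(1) A full measurement returns |0> with probability 1/2.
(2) In the final state, X has expectation -1.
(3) The amplitude on |1> is -sqrt(2)*I/2.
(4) In the final state, Z has expectation 0.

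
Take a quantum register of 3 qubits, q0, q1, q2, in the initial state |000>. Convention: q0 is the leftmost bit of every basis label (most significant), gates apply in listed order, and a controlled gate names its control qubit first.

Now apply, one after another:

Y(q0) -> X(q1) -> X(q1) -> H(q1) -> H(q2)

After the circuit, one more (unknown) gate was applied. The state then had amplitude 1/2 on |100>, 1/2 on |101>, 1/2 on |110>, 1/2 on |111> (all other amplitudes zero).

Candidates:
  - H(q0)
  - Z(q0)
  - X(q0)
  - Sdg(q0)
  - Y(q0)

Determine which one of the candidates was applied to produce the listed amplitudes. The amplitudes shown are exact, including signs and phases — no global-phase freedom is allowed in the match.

The applied gate was Sdg(q0).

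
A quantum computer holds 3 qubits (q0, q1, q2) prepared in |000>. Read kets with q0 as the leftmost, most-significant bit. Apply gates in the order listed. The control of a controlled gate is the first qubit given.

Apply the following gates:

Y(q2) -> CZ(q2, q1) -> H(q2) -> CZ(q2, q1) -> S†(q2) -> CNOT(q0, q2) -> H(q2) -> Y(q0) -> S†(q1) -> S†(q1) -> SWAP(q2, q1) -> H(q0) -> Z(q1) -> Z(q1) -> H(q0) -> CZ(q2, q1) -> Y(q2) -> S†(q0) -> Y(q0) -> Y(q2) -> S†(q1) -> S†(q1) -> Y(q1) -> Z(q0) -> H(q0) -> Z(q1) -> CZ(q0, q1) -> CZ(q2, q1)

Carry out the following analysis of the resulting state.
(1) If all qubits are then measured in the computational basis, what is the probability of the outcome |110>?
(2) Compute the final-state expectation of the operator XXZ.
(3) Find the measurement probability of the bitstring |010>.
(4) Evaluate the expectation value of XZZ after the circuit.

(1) Outcome |110> occurs with probability 1/4. Key observation: the block from step 12 through step 15 cancels to the identity and can be dropped.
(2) The expectation value of XXZ is 0.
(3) A full measurement returns |010> with probability 1/4.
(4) The observable XZZ averages to 1.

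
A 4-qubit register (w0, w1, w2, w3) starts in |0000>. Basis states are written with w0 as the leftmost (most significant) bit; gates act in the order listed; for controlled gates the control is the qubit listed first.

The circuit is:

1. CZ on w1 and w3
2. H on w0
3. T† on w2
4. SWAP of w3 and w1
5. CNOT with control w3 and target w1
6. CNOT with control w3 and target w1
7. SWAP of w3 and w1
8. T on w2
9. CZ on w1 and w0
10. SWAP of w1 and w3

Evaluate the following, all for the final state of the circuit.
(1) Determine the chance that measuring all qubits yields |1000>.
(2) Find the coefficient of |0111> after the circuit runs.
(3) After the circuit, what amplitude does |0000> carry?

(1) Outcome |1000> occurs with probability 1/2.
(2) The amplitude on |0111> is 0.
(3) |0000> carries amplitude sqrt(2)/2 in the final state.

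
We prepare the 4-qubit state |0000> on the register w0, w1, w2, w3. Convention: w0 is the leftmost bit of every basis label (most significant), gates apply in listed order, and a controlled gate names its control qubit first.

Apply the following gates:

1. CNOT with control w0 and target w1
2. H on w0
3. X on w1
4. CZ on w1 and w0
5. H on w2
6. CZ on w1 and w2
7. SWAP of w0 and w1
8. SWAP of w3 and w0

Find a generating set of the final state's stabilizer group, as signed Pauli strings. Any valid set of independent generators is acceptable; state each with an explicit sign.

The final state is stabilized by the group generated by -IXII, -IIXI, +ZIII, -IIIZ; other independent generating sets are equally valid.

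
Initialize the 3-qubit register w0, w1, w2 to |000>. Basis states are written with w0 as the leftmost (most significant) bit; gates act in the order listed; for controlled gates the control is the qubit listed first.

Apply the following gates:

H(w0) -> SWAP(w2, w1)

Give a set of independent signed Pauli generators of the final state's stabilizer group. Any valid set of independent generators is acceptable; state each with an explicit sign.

The stabilizer group can be generated by +XII, +IZI, +IIZ, among other valid generating sets.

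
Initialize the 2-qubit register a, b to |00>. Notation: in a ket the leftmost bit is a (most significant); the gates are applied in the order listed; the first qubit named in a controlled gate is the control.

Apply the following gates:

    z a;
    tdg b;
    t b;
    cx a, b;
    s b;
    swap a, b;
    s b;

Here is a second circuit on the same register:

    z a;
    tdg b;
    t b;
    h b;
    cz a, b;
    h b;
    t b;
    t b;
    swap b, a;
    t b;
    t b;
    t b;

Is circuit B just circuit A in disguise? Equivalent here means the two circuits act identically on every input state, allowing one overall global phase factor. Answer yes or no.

No: there is an input state on which the two circuits produce genuinely different outputs (not merely differing by a phase).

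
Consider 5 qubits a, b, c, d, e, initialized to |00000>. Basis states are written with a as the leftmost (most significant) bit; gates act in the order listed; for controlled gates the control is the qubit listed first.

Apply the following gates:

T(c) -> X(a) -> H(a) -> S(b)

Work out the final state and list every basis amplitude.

The resulting statevector has amplitude sqrt(2)/2 on |00000>, -sqrt(2)/2 on |10000>, and 0 on every other basis state.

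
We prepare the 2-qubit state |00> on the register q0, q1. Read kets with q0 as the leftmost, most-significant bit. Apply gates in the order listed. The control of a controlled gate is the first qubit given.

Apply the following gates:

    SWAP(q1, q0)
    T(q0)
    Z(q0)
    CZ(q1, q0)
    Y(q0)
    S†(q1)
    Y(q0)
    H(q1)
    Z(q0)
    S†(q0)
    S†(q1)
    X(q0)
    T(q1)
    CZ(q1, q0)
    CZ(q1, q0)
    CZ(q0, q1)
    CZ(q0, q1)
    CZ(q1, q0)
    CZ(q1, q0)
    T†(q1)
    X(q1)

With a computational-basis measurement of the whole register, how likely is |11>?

A full measurement returns |11> with probability 1/2.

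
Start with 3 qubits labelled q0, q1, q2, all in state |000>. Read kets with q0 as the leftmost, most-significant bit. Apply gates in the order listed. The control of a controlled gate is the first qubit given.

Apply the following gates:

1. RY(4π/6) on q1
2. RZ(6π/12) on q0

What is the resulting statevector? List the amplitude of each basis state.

The final amplitudes are -exp(3*I*pi/4)/2 on |000>, -sqrt(3)*exp(3*I*pi/4)/2 on |010>, and 0 on every other basis state.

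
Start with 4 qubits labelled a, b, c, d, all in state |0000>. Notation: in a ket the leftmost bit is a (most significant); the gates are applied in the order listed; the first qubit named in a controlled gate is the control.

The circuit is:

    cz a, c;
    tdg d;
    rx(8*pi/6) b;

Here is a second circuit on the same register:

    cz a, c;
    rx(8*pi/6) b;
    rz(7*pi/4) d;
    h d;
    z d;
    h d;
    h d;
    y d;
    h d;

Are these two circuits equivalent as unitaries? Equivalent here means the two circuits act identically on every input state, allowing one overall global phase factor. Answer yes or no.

No — the two circuits implement different unitaries, even allowing a global phase.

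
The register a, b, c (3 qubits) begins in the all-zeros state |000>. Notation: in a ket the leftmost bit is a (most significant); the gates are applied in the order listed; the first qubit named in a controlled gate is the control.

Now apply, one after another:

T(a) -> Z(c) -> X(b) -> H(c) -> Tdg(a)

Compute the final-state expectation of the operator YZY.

The observable YZY averages to 0.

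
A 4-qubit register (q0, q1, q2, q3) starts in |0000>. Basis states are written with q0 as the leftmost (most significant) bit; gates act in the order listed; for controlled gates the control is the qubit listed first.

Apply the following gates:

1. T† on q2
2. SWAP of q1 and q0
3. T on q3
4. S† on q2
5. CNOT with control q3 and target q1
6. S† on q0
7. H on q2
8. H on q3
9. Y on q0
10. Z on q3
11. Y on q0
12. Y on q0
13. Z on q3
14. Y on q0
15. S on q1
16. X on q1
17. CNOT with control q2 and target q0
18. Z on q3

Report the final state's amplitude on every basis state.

The final amplitudes are 1/2 on |0100>, -1/2 on |0101>, 1/2 on |1110>, -1/2 on |1111>, and 0 on every other basis state. Key observation: gates 9-14 undo each other exactly, leaving only the rest of the circuit to track.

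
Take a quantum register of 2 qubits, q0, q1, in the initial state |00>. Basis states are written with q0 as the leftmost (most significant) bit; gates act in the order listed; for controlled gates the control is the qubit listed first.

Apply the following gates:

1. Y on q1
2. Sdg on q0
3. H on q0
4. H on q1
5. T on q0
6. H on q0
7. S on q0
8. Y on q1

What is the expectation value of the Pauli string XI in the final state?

In the final state, XI has expectation sqrt(2)/2.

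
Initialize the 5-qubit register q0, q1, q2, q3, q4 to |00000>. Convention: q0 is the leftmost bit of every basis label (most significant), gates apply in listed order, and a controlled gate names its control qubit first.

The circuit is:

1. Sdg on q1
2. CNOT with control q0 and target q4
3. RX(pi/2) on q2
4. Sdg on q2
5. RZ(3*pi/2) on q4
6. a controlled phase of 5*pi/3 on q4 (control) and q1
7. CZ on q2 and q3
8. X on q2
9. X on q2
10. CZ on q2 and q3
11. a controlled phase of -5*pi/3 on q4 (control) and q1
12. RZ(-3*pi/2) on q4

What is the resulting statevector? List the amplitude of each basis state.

After the circuit, the state carries amplitude sqrt(2)/2 on |00000>, -sqrt(2)/2 on |00100>, and 0 on every other basis state. Key observation: gates 5-12 undo each other exactly, leaving only the rest of the circuit to track.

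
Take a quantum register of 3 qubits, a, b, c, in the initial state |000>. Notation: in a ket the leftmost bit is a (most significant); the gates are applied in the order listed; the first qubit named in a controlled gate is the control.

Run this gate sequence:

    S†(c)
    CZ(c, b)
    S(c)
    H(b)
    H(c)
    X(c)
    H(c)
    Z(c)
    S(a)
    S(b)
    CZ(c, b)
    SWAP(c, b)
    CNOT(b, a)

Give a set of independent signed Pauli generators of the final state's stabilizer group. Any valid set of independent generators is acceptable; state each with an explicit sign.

The final state is stabilized by the group generated by +IIY, +ZII, +IZI; other independent generating sets are equally valid. Key observation: gates 5-8 undo each other exactly, leaving only the rest of the circuit to track.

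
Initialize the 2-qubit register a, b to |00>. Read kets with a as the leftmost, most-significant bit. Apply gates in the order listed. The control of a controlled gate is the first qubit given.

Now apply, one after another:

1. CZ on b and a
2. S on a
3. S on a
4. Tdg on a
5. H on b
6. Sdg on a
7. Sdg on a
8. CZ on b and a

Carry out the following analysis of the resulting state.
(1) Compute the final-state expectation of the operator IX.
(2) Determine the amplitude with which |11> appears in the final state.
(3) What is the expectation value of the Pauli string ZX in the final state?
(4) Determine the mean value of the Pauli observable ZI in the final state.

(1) In the final state, IX has expectation 1.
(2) |11> carries amplitude 0 in the final state.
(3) In the final state, ZX has expectation 1.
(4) The observable ZI averages to 1.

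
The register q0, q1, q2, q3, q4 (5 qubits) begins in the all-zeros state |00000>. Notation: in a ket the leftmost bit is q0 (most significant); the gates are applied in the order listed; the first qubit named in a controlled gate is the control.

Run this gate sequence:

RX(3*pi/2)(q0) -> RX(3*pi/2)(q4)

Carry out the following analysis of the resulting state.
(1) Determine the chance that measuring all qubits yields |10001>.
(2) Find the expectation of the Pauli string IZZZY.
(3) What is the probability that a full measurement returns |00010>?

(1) A full measurement returns |10001> with probability 1/4.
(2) The expectation value of IZZZY is 1.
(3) The probability of measuring |00010> is 0.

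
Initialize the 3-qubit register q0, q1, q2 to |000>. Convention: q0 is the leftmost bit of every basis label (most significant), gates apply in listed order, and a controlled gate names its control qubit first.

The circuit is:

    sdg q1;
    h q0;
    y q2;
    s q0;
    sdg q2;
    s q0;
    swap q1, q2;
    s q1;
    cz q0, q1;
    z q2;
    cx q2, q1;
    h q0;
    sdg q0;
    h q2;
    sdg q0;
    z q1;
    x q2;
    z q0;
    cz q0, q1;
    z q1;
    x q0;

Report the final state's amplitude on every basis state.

The final amplitudes are sqrt(2)*I/2 on |110>, sqrt(2)*I/2 on |111>, and 0 on every other basis state.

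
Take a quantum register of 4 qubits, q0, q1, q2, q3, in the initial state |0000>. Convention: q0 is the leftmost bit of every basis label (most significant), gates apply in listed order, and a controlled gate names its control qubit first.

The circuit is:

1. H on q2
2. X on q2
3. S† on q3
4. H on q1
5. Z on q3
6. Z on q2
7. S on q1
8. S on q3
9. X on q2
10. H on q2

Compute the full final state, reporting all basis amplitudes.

After the circuit, the state carries amplitude -sqrt(2)/2 on |0010>, -sqrt(2)*I/2 on |0110>, and 0 on every other basis state.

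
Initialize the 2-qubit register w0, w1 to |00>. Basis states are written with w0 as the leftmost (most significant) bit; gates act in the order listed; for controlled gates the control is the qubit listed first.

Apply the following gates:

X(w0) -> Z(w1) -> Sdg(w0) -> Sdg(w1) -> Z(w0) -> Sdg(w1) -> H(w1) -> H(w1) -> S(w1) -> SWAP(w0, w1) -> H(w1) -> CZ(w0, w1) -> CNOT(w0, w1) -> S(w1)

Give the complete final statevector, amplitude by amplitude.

The final amplitudes are sqrt(2)*I/2 on |00>, sqrt(2)/2 on |01>, 0 on |10>, 0 on |11>. Key observation: gates 6-9 undo each other exactly, leaving only the rest of the circuit to track.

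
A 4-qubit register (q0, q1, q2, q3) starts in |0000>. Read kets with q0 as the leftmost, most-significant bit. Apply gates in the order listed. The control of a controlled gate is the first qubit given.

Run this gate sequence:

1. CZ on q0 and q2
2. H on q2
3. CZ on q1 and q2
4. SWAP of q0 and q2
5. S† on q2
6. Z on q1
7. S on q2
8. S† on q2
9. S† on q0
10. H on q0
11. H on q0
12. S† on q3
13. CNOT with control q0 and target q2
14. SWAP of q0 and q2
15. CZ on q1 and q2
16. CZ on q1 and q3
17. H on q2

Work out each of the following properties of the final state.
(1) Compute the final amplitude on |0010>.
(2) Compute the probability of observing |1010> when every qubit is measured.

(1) The amplitude on |0010> is 1/2.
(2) Outcome |1010> occurs with probability 1/4.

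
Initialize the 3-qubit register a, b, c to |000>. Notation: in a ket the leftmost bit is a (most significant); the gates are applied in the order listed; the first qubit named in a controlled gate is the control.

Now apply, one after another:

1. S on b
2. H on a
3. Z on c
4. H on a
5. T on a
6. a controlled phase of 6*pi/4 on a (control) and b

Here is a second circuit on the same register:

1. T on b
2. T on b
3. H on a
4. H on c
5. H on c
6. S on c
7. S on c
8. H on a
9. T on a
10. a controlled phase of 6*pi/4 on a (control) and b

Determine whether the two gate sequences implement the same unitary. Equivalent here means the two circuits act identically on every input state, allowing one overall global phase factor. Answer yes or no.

Yes — the two circuits implement the same unitary up to a global phase.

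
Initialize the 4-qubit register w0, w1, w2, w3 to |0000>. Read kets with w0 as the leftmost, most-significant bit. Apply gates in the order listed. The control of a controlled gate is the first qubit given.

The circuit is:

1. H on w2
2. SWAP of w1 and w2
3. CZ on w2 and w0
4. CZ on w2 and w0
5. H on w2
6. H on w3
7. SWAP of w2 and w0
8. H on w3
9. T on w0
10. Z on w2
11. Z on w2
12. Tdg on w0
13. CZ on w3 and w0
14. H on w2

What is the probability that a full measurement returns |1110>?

A full measurement returns |1110> with probability 1/8. Key observation: steps 9-12 multiply out to the identity, so the circuit reduces to the remaining gates.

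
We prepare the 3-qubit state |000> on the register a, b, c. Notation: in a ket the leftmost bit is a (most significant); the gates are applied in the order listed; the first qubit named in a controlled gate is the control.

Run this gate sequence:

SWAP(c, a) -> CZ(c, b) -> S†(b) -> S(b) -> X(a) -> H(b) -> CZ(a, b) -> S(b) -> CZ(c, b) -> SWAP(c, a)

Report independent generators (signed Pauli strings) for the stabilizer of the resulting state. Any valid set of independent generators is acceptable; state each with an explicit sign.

The final state is stabilized by the group generated by -IYI, +ZII, -IIZ; other independent generating sets are equally valid.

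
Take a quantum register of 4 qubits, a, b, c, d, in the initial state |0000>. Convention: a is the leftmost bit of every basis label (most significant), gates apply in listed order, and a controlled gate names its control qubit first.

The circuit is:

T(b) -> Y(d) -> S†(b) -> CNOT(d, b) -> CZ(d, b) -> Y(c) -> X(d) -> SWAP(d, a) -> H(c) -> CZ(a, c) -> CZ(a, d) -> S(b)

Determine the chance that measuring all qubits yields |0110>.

A full measurement returns |0110> with probability 1/2.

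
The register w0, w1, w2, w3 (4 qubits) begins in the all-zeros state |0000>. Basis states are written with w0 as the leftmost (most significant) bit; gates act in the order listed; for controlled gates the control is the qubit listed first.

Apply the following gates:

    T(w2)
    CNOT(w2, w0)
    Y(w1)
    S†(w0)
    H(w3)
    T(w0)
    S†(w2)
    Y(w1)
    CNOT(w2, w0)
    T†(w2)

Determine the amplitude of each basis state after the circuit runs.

The resulting statevector has amplitude sqrt(2)/2 on |0000>, sqrt(2)/2 on |0001>, and 0 on every other basis state.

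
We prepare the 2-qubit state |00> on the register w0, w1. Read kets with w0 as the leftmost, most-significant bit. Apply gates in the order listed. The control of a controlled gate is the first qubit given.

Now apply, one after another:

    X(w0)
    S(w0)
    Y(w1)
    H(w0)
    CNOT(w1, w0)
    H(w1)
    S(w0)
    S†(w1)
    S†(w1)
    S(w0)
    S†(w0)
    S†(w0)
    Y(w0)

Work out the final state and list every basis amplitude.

After the circuit, the state carries amplitude I/2 on |00>, I/2 on |01>, I/2 on |10>, I/2 on |11>.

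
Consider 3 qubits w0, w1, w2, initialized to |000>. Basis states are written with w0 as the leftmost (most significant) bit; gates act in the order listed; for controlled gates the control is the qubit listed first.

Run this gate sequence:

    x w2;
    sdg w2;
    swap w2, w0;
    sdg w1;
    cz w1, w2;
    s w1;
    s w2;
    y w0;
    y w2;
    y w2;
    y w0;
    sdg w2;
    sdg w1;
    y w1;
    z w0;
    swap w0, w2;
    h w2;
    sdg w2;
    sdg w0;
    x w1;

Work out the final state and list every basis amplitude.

After the circuit, the state carries amplitude -sqrt(2)/2 on |000>, -sqrt(2)*I/2 on |001>, and 0 on every other basis state. Key observation: gates 6-13 undo each other exactly, leaving only the rest of the circuit to track.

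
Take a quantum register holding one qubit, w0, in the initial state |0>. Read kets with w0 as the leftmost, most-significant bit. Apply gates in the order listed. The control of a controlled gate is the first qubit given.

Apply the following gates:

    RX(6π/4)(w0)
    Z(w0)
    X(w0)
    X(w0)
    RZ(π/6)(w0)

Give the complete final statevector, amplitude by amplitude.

The final amplitudes are sqrt(2)*exp(11*I*pi/12)/2 on |0>, sqrt(2)*exp(7*I*pi/12)/2 on |1>.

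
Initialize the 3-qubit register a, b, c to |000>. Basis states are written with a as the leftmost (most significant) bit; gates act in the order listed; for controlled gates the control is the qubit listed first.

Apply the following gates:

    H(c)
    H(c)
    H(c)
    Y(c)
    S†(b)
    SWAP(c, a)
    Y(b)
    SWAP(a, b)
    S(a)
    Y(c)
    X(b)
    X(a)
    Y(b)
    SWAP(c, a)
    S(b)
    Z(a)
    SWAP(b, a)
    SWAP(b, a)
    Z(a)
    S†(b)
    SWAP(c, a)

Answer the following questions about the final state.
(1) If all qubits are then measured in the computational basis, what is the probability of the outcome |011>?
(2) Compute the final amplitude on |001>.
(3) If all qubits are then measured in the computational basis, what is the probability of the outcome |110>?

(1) A full measurement returns |011> with probability 1/2. Key observation: steps 14-21 multiply out to the identity, so the circuit reduces to the remaining gates.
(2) |001> carries amplitude sqrt(2)*I/2 in the final state.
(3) Outcome |110> occurs with probability 0.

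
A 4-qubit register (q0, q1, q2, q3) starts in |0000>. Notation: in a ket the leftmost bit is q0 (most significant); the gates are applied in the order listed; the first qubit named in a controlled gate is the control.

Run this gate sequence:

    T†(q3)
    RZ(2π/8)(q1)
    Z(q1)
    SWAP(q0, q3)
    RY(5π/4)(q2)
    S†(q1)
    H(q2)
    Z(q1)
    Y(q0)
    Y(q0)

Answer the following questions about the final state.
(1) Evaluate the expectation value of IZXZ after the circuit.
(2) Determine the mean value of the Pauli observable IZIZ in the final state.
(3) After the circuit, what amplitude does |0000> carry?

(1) The expectation value of IZXZ is -sqrt(2)/2.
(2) The expectation value of IZIZ is 1.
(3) The amplitude on |0000> is sqrt(2)*(-sqrt(sqrt(2) + 2) + sqrt(2 - sqrt(2)))*exp(7*I*pi/8)/4.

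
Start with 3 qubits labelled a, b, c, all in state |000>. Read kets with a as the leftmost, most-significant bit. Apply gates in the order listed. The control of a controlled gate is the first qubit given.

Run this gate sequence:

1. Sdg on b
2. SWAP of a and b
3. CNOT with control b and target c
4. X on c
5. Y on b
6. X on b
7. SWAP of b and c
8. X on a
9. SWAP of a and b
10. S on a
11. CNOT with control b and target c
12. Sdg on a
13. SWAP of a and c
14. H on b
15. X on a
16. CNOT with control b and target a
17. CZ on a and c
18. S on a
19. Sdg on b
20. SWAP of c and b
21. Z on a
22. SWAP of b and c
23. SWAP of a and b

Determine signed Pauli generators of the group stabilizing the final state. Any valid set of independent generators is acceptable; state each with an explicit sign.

One valid set of independent stabilizer generators is -XXI, +ZZI, -IIZ (any independent generating set of the same group is equally correct).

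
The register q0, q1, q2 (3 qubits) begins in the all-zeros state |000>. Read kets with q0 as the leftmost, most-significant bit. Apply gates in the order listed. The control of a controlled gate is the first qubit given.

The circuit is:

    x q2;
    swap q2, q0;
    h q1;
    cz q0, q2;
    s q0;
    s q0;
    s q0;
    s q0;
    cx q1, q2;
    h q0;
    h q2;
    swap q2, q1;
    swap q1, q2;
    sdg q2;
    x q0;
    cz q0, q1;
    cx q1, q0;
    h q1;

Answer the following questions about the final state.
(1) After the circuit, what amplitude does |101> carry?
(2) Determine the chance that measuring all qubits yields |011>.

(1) |101> carries amplitude -I/2 in the final state. Key observation: the block from step 5 through step 8 cancels to the identity and can be dropped.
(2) The probability of measuring |011> is 1/4.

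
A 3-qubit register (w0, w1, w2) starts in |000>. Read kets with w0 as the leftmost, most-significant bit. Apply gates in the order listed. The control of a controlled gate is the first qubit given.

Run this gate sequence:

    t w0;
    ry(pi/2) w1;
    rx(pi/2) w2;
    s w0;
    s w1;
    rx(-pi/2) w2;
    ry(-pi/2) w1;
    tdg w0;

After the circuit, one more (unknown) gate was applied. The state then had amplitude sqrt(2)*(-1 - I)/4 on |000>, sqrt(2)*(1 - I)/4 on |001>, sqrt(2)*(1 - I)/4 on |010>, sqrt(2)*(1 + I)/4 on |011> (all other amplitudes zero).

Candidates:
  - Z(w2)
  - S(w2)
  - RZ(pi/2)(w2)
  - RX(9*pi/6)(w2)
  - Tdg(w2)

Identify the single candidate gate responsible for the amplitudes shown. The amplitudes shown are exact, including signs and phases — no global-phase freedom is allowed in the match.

It was RX(9*pi/6)(w2) that produced the state shown.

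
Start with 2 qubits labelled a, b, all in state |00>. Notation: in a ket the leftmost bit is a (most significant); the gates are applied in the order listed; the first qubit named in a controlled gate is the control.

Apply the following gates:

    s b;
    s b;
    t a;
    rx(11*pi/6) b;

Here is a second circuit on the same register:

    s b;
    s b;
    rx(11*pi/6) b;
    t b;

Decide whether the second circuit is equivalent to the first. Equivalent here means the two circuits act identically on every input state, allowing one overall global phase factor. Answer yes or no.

No — the two circuits implement different unitaries, even allowing a global phase.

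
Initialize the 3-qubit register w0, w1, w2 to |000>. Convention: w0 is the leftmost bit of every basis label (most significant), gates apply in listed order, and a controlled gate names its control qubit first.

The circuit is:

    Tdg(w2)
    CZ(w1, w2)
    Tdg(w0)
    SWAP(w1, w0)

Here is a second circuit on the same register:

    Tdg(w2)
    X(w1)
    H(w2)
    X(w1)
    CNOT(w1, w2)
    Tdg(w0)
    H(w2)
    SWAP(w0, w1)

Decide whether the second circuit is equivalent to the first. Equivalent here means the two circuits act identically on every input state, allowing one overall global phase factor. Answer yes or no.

Yes — the two circuits implement the same unitary up to a global phase.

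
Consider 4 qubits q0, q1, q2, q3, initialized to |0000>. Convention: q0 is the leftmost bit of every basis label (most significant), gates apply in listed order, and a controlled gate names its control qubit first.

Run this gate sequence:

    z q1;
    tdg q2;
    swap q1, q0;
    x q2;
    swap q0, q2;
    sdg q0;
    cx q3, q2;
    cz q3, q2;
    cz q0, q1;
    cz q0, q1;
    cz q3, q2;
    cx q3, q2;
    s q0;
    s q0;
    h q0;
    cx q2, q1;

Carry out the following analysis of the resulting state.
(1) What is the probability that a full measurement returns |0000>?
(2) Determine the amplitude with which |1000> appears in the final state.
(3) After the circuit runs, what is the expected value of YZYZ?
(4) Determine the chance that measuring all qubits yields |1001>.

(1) The probability of measuring |0000> is 1/2.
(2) |1000> carries amplitude -sqrt(2)*I/2 in the final state.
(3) The observable YZYZ averages to 0.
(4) A full measurement returns |1001> with probability 0.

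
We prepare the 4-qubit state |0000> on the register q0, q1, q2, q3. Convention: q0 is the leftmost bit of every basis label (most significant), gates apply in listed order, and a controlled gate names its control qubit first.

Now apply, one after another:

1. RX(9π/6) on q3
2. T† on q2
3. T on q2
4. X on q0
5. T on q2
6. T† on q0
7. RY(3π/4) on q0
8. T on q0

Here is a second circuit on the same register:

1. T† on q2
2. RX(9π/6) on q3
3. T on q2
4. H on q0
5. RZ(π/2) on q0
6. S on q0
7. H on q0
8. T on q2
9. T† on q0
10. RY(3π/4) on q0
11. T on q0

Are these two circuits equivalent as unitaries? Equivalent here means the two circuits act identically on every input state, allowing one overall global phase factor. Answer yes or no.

Yes: on every input state the two circuits agree up to one overall phase factor.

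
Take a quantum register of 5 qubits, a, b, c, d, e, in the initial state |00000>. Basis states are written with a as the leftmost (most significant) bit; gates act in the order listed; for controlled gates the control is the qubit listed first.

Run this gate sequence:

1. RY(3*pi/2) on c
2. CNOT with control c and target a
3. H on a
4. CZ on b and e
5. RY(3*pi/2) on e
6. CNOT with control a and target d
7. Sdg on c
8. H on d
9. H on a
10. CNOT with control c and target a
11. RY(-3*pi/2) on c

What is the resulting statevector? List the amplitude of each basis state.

After the circuit, the state carries amplitude -1/4 + I/4 on |00000>, 1/4 - I/4 on |00001>, -1/4 - I/4 on |00100>, 1/4 + I/4 on |00101>, -1/4 + I/4 on |10010>, 1/4 - I/4 on |10011>, -1/4 - I/4 on |10110>, 1/4 + I/4 on |10111>, and 0 on every other basis state.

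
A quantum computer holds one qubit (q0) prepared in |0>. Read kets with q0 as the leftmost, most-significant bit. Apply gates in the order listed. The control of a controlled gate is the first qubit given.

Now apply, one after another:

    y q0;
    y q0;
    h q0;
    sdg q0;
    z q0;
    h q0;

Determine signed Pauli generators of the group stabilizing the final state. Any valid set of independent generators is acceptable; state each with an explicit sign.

The stabilizer group can be generated by -Y, among other valid generating sets.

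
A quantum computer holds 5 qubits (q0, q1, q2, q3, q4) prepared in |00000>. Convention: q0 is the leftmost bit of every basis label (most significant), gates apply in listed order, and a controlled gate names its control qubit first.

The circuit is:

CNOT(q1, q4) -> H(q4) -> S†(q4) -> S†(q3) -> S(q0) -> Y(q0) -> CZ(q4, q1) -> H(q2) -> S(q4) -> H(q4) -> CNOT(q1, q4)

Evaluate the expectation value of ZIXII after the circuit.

In the final state, ZIXII has expectation -1.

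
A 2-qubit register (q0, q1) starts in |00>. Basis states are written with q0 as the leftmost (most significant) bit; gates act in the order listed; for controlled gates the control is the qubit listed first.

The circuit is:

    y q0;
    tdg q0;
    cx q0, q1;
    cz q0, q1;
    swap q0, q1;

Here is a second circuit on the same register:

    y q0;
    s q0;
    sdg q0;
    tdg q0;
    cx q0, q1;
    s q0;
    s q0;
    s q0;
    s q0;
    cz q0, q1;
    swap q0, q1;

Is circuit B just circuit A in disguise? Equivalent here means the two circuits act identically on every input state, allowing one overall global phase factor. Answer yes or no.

Yes, they are equivalent — the unitaries differ by at most a global phase.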